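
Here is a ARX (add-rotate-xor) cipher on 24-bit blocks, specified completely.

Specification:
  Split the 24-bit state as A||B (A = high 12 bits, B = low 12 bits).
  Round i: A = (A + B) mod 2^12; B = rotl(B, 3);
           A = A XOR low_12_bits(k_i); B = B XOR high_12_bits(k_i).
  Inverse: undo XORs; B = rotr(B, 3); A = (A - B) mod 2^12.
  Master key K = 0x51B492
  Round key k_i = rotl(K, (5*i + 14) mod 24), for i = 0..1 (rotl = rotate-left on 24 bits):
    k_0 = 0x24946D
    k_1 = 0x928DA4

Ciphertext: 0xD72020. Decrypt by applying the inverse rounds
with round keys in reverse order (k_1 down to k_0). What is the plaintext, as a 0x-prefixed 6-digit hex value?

s_0 = ciphertext = 0xD72020
s_1 = InvRound(s_0, k_1) = 0xFB5121
s_2 = InvRound(s_1, k_0) = 0xB6B06D

0xB6B06D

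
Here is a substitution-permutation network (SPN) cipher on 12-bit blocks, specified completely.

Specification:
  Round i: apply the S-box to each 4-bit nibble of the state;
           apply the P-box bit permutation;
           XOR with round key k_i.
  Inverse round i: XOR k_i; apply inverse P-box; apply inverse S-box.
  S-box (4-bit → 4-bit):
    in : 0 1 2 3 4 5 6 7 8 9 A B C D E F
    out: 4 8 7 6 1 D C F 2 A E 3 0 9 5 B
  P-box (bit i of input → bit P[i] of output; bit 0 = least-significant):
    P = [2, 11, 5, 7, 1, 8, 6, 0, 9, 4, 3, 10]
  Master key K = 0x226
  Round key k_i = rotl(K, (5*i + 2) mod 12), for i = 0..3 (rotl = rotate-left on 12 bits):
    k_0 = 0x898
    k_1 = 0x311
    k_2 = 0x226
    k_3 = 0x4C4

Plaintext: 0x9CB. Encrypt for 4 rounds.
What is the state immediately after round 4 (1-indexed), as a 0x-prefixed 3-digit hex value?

0xF19

s_0 = plaintext = 0x9CB
s_1 = Round(s_0, k_0) = 0x48C
s_2 = Round(s_1, k_1) = 0x011
s_3 = Round(s_2, k_2) = 0x2AF
s_4 = Round(s_3, k_3) = 0xF19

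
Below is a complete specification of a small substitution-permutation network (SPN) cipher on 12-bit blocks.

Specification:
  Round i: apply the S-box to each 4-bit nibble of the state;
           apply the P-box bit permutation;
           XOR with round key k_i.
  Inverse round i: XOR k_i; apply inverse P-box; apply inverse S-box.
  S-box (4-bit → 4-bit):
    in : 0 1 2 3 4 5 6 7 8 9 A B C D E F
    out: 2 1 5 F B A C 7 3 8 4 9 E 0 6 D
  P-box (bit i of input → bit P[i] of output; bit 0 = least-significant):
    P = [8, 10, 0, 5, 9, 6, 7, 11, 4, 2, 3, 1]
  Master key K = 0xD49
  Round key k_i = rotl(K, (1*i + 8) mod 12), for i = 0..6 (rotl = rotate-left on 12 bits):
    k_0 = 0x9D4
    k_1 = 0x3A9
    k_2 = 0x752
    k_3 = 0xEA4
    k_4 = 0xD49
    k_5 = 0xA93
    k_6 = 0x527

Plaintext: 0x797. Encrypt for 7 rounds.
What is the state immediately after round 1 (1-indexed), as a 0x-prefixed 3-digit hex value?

s_0 = plaintext = 0x797
s_1 = Round(s_0, k_0) = 0x4C9
s_2 = Round(s_1, k_1) = 0xB5F
s_3 = Round(s_2, k_2) = 0xE21
s_4 = Round(s_3, k_3) = 0xD28
s_5 = Round(s_4, k_4) = 0xAC9
s_6 = Round(s_5, k_5) = 0x27B
s_7 = Round(s_6, k_6) = 0x6DF

0x4C9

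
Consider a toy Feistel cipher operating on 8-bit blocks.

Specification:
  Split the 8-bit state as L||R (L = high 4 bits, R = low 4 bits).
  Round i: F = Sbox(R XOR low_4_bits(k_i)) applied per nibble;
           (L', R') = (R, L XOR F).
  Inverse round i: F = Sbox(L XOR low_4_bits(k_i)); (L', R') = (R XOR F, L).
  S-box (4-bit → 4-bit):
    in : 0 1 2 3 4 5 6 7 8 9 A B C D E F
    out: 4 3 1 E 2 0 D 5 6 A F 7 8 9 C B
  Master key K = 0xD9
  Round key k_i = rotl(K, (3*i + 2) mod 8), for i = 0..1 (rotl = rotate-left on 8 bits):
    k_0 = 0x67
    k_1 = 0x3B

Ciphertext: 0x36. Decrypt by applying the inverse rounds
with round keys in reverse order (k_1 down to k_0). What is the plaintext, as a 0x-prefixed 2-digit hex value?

0x60

s_0 = ciphertext = 0x36
s_1 = InvRound(s_0, k_1) = 0x03
s_2 = InvRound(s_1, k_0) = 0x60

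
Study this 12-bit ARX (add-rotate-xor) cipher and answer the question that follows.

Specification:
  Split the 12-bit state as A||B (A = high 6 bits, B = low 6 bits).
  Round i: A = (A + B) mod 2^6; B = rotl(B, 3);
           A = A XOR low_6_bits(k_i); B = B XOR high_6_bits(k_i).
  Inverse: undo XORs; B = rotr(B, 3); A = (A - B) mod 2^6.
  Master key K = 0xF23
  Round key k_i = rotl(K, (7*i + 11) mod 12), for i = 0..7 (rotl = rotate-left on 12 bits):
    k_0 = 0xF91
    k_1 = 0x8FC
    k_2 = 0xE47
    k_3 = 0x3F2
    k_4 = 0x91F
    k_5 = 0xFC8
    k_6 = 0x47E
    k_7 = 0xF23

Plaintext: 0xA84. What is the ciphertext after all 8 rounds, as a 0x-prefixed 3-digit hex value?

s_0 = plaintext = 0xA84
s_1 = Round(s_0, k_0) = 0xFDE
s_2 = Round(s_1, k_1) = 0x850
s_3 = Round(s_2, k_2) = 0xDBB
s_4 = Round(s_3, k_3) = 0x0D0
s_5 = Round(s_4, k_4) = 0x326
s_6 = Round(s_5, k_5) = 0xE8B
s_7 = Round(s_6, k_6) = 0xEC8
s_8 = Round(s_7, k_7) = 0x83D

0x83D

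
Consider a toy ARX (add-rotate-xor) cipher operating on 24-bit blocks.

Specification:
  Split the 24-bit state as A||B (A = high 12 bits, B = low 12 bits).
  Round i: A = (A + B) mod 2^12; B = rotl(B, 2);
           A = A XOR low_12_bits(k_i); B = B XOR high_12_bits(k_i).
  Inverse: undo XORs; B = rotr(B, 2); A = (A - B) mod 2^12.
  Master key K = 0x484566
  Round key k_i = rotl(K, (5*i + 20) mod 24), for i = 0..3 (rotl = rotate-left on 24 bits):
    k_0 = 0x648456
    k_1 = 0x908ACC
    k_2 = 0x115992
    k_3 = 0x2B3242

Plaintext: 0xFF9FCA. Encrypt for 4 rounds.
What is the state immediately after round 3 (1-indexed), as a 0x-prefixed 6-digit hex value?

0x32830E

s_0 = plaintext = 0xFF9FCA
s_1 = Round(s_0, k_0) = 0xB95963
s_2 = Round(s_1, k_1) = 0xE34C86
s_3 = Round(s_2, k_2) = 0x32830E
s_4 = Round(s_3, k_3) = 0x474E8B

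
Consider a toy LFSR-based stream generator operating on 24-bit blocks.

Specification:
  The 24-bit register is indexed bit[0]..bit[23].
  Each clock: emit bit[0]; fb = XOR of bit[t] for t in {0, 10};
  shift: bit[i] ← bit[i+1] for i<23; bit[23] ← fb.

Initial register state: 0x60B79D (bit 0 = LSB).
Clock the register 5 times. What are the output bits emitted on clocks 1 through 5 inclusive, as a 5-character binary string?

reg_0 = 0x60B79D
clock 1: out=1, reg = 0x305BCE
clock 2: out=0, reg = 0x182DE7
clock 3: out=1, reg = 0x0C16F3
clock 4: out=1, reg = 0x060B79
clock 5: out=1, reg = 0x8305BC

10111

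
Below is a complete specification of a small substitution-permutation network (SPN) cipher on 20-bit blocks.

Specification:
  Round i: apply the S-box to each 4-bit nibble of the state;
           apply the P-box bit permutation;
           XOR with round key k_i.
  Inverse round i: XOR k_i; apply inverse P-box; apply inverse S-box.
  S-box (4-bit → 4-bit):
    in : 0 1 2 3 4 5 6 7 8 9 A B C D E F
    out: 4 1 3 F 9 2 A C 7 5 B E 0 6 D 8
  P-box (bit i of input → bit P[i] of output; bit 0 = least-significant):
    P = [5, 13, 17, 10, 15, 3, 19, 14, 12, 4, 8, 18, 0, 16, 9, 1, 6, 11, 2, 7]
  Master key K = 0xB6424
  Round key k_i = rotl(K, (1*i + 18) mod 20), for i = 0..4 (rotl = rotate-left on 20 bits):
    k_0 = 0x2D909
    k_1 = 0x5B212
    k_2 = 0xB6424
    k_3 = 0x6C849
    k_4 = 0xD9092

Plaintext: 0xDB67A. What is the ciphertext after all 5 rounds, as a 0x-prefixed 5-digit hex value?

s_0 = plaintext = 0xDB67A
s_1 = Round(s_0, k_0) = 0xFB73F
s_2 = Round(s_1, k_1) = 0x87598
s_3 = Round(s_2, k_2) = 0x1CE52
s_4 = Round(s_3, k_3) = 0x2F921
s_5 = Round(s_4, k_4) = 0xD09F8

0xD09F8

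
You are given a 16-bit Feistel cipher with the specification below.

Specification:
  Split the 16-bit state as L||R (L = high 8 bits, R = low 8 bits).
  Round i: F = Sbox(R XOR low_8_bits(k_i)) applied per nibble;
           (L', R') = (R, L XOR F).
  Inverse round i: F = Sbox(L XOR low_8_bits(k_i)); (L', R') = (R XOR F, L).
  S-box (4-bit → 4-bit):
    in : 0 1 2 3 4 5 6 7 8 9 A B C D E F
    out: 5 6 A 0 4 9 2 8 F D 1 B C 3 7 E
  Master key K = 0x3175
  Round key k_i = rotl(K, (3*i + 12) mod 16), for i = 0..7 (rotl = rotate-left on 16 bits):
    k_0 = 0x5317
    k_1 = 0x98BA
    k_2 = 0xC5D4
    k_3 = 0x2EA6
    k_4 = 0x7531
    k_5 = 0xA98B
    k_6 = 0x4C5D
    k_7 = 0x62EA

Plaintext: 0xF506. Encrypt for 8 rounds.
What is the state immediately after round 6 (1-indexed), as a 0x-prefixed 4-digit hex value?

s_0 = plaintext = 0xF506
s_1 = Round(s_0, k_0) = 0x0693
s_2 = Round(s_1, k_1) = 0x93AB
s_3 = Round(s_2, k_2) = 0xAB1D
s_4 = Round(s_3, k_3) = 0x1D10
s_5 = Round(s_4, k_4) = 0x10BB
s_6 = Round(s_5, k_5) = 0xBB15
s_7 = Round(s_6, k_6) = 0x15F4
s_8 = Round(s_7, k_7) = 0xF472

0xBB15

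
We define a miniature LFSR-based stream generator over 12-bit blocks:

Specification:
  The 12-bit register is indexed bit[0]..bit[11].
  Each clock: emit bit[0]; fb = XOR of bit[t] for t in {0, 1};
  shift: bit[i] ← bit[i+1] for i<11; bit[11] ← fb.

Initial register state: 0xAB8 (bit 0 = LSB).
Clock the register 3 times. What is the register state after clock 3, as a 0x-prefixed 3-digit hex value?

0x957

reg_0 = 0xAB8
clock 1: out=0, reg = 0x55C
clock 2: out=0, reg = 0x2AE
clock 3: out=0, reg = 0x957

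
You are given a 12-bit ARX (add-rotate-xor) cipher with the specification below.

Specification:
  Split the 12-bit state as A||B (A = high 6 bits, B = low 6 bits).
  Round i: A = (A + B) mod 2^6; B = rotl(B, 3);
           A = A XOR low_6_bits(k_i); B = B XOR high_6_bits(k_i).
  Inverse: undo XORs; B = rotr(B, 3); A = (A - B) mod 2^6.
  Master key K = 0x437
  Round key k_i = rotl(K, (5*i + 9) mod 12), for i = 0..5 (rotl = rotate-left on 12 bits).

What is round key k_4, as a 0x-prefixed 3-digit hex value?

0x6E8

K = 0x437
k_0 = rotl(K, (5*0+9) mod 12) = rotl(K, 9) = 0xE86
k_1 = rotl(K, (5*1+9) mod 12) = rotl(K, 2) = 0x0DD
k_2 = rotl(K, (5*2+9) mod 12) = rotl(K, 7) = 0xBA1
k_3 = rotl(K, (5*3+9) mod 12) = rotl(K, 0) = 0x437
k_4 = rotl(K, (5*4+9) mod 12) = rotl(K, 5) = 0x6E8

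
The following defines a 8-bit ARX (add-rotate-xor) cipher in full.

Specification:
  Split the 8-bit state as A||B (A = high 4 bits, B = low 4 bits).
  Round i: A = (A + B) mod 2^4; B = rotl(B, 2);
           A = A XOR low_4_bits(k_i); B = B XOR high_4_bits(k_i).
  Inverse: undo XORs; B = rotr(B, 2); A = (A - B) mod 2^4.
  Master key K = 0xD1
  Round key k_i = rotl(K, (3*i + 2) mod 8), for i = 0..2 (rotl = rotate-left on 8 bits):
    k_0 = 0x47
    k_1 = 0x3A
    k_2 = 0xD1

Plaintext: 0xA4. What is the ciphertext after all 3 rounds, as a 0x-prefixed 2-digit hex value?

s_0 = plaintext = 0xA4
s_1 = Round(s_0, k_0) = 0x95
s_2 = Round(s_1, k_1) = 0x46
s_3 = Round(s_2, k_2) = 0xB4

0xB4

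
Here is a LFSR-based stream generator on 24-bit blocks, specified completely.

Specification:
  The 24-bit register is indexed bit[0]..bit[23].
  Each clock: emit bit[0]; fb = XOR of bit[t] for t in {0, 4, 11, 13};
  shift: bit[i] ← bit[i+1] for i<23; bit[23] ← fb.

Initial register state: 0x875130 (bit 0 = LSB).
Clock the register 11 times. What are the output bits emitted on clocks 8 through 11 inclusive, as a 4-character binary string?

reg_0 = 0x875130
clock 1: out=0, reg = 0xC3A898
clock 2: out=0, reg = 0xE1D44C
clock 3: out=0, reg = 0x70EA26
clock 4: out=0, reg = 0x387513
clock 5: out=1, reg = 0x9C3A89
clock 6: out=1, reg = 0xCE1D44
clock 7: out=0, reg = 0xE70EA2
clock 8: out=0, reg = 0xF38751
clock 9: out=1, reg = 0x79C3A8
clock 10: out=0, reg = 0x3CE1D4
clock 11: out=0, reg = 0x1E70EA

0100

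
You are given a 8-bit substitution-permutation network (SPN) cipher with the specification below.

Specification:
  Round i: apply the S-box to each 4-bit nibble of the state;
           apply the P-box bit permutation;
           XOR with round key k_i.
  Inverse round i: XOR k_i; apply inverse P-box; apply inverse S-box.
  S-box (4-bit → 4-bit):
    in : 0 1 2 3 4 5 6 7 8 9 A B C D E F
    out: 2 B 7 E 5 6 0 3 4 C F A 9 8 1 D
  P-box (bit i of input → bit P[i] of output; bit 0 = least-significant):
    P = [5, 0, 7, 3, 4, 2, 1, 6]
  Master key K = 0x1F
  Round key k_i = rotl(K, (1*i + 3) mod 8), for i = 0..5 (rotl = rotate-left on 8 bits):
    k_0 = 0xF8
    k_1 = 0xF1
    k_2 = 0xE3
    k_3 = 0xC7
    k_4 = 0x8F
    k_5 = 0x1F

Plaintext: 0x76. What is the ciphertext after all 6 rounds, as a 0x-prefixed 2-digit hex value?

0x13

s_0 = plaintext = 0x76
s_1 = Round(s_0, k_0) = 0xEC
s_2 = Round(s_1, k_1) = 0xC9
s_3 = Round(s_2, k_2) = 0x3B
s_4 = Round(s_3, k_3) = 0x88
s_5 = Round(s_4, k_4) = 0x0D
s_6 = Round(s_5, k_5) = 0x13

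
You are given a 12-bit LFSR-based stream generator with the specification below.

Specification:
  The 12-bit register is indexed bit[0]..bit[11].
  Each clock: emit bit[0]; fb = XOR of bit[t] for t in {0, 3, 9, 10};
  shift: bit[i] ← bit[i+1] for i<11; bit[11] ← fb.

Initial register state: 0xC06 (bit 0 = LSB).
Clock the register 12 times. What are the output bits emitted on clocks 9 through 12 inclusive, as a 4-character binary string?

0011

reg_0 = 0xC06
clock 1: out=0, reg = 0xE03
clock 2: out=1, reg = 0xF01
clock 3: out=1, reg = 0xF80
clock 4: out=0, reg = 0x7C0
clock 5: out=0, reg = 0x3E0
clock 6: out=0, reg = 0x9F0
clock 7: out=0, reg = 0x4F8
clock 8: out=0, reg = 0x27C
clock 9: out=0, reg = 0x13E
clock 10: out=0, reg = 0x89F
clock 11: out=1, reg = 0x44F
clock 12: out=1, reg = 0xA27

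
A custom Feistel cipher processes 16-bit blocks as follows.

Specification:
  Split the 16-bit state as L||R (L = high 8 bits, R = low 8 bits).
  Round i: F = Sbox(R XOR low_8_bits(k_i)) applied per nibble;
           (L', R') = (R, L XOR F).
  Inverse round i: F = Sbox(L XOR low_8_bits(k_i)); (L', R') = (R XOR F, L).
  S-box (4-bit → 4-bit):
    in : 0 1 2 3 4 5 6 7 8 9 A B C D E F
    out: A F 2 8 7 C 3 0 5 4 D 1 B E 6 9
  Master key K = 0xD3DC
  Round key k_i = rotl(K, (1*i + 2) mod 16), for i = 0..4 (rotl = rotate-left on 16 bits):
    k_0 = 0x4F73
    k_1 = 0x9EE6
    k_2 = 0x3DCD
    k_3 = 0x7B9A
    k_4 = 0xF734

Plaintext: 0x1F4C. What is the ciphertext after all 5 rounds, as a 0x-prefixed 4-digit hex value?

s_0 = plaintext = 0x1F4C
s_1 = Round(s_0, k_0) = 0x4C96
s_2 = Round(s_1, k_1) = 0x9646
s_3 = Round(s_2, k_2) = 0x46C7
s_4 = Round(s_3, k_3) = 0xC788
s_5 = Round(s_4, k_4) = 0x88DC

0x88DC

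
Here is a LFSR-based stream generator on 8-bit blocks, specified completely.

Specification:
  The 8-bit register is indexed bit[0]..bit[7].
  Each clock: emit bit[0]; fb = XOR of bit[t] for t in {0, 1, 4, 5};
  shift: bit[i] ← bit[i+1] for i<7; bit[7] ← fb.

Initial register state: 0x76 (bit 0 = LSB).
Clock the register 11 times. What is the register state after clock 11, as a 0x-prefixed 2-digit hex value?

0xCA

reg_0 = 0x76
clock 1: out=0, reg = 0xBB
clock 2: out=1, reg = 0x5D
clock 3: out=1, reg = 0x2E
clock 4: out=0, reg = 0x17
clock 5: out=1, reg = 0x8B
clock 6: out=1, reg = 0x45
clock 7: out=1, reg = 0xA2
clock 8: out=0, reg = 0x51
clock 9: out=1, reg = 0x28
clock 10: out=0, reg = 0x94
clock 11: out=0, reg = 0xCA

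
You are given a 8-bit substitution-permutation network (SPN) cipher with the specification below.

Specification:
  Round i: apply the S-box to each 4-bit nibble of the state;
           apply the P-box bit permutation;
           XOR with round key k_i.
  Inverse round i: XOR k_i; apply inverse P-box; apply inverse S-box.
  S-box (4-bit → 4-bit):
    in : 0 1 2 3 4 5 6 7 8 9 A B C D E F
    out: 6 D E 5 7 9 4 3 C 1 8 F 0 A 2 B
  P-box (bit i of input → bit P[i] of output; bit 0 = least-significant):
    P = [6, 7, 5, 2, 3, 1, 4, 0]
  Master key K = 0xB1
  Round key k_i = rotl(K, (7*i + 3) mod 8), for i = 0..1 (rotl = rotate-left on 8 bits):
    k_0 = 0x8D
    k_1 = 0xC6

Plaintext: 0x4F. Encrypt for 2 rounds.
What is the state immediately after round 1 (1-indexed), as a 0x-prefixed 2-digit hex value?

s_0 = plaintext = 0x4F
s_1 = Round(s_0, k_0) = 0x53
s_2 = Round(s_1, k_1) = 0xAF

0x53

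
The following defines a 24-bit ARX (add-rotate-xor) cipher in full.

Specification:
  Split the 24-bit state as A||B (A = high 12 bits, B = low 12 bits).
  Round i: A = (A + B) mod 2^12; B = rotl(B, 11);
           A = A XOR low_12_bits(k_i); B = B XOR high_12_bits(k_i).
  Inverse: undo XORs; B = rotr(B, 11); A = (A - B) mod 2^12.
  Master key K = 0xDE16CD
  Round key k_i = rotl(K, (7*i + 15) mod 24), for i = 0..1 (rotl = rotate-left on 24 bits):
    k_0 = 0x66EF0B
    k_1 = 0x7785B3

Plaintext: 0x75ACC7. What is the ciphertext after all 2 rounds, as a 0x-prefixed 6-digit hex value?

0x684B7E

s_0 = plaintext = 0x75ACC7
s_1 = Round(s_0, k_0) = 0xB2A80D
s_2 = Round(s_1, k_1) = 0x684B7E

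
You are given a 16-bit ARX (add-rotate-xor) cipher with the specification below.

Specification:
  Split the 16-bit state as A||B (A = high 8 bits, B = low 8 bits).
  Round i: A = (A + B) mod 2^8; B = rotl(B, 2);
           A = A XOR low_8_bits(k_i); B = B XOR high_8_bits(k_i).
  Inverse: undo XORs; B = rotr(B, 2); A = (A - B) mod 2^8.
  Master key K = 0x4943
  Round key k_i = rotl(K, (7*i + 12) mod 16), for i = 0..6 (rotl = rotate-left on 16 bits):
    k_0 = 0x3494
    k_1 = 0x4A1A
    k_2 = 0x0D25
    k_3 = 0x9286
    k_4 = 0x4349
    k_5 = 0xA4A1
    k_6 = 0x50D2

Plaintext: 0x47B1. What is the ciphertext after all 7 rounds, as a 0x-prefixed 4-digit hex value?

s_0 = plaintext = 0x47B1
s_1 = Round(s_0, k_0) = 0x6CF2
s_2 = Round(s_1, k_1) = 0x4481
s_3 = Round(s_2, k_2) = 0xE00B
s_4 = Round(s_3, k_3) = 0x6DBE
s_5 = Round(s_4, k_4) = 0x62B9
s_6 = Round(s_5, k_5) = 0xBA42
s_7 = Round(s_6, k_6) = 0x2E59

0x2E59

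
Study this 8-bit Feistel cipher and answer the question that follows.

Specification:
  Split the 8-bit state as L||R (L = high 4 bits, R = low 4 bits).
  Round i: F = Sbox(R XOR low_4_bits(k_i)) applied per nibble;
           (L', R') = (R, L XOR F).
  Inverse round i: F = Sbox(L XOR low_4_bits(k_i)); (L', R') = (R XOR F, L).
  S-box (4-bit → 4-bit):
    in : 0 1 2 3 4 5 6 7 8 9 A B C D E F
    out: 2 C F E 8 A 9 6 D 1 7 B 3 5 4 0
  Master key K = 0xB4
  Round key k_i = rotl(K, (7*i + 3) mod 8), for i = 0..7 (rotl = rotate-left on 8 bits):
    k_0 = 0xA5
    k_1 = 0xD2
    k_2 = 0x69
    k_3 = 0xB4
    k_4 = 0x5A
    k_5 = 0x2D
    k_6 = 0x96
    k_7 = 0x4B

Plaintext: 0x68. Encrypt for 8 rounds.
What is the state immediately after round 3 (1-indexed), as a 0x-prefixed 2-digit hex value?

s_0 = plaintext = 0x68
s_1 = Round(s_0, k_0) = 0x83
s_2 = Round(s_1, k_1) = 0x34
s_3 = Round(s_2, k_2) = 0x46
s_4 = Round(s_3, k_3) = 0x6B
s_5 = Round(s_4, k_4) = 0xBA
s_6 = Round(s_5, k_5) = 0xAD
s_7 = Round(s_6, k_6) = 0xD1
s_8 = Round(s_7, k_7) = 0x1A

0x46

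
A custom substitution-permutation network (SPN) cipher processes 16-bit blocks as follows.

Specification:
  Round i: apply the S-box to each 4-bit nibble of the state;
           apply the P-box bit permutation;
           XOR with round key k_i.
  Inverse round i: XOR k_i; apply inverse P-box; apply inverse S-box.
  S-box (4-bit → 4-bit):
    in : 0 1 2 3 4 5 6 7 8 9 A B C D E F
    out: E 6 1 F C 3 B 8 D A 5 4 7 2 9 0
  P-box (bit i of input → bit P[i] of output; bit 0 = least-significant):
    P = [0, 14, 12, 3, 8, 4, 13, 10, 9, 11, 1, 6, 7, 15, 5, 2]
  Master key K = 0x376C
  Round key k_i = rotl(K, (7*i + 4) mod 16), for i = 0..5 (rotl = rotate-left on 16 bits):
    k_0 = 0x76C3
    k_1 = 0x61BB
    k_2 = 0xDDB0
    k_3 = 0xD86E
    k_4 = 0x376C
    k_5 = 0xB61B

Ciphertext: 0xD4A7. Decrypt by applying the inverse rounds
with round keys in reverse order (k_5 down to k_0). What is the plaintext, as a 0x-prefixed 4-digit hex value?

s_0 = ciphertext = 0xD4A7
s_1 = InvRound(s_0, k_5) = 0x8219
s_2 = InvRound(s_1, k_4) = 0x073A
s_3 = InvRound(s_2, k_3) = 0x9661
s_4 = InvRound(s_3, k_2) = 0x2655
s_5 = InvRound(s_4, k_1) = 0x88E9
s_6 = InvRound(s_5, k_0) = 0x1C40

0x1C40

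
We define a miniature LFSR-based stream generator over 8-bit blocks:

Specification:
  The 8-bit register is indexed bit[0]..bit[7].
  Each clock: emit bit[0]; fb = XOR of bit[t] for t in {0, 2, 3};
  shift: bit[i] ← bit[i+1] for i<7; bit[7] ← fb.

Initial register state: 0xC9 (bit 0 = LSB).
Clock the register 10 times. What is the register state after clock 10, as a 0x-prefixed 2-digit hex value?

0x88

reg_0 = 0xC9
clock 1: out=1, reg = 0x64
clock 2: out=0, reg = 0xB2
clock 3: out=0, reg = 0x59
clock 4: out=1, reg = 0x2C
clock 5: out=0, reg = 0x16
clock 6: out=0, reg = 0x8B
clock 7: out=1, reg = 0x45
clock 8: out=1, reg = 0x22
clock 9: out=0, reg = 0x11
clock 10: out=1, reg = 0x88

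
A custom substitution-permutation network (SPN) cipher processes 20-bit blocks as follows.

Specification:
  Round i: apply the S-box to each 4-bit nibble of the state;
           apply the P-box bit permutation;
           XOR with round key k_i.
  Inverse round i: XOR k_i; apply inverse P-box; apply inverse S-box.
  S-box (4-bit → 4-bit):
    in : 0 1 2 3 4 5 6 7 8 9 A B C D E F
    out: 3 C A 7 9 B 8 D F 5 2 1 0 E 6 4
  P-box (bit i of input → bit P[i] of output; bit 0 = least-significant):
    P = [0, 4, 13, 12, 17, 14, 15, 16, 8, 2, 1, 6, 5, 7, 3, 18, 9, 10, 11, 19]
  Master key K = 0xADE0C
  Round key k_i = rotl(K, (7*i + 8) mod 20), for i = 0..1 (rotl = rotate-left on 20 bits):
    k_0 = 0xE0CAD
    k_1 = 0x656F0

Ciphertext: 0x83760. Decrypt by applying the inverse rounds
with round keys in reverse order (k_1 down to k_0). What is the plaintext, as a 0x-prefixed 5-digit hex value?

s_0 = ciphertext = 0x83760
s_1 = InvRound(s_0, k_1) = 0x62B0E
s_2 = InvRound(s_1, k_0) = 0x509C9

0x509C9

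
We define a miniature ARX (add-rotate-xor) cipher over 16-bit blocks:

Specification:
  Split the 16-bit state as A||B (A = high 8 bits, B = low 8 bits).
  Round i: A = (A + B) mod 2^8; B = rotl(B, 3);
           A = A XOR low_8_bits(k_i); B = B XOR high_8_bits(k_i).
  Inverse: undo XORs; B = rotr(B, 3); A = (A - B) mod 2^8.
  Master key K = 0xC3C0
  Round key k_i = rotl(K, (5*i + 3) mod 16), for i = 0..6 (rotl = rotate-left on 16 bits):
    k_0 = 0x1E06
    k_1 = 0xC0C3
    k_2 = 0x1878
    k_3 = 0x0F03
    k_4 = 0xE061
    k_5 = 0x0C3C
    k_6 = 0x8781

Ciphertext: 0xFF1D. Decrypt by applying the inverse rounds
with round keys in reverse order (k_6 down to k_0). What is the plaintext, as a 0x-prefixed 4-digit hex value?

0xE82A

s_0 = ciphertext = 0xFF1D
s_1 = InvRound(s_0, k_6) = 0x2B53
s_2 = InvRound(s_1, k_5) = 0x2CEB
s_3 = InvRound(s_2, k_4) = 0xEC61
s_4 = InvRound(s_3, k_3) = 0x22CD
s_5 = InvRound(s_4, k_2) = 0xA0BA
s_6 = InvRound(s_5, k_1) = 0x144F
s_7 = InvRound(s_6, k_0) = 0xE82A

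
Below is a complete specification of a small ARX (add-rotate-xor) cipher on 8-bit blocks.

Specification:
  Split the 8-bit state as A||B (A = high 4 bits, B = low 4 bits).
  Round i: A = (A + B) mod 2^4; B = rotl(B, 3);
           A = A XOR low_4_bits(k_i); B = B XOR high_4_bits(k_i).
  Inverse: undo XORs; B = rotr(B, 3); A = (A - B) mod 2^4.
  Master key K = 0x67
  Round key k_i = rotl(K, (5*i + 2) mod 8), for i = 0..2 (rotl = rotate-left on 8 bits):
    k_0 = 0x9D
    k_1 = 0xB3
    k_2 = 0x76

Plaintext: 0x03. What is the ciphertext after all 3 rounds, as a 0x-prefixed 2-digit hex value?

s_0 = plaintext = 0x03
s_1 = Round(s_0, k_0) = 0xE0
s_2 = Round(s_1, k_1) = 0xDB
s_3 = Round(s_2, k_2) = 0xEA

0xEA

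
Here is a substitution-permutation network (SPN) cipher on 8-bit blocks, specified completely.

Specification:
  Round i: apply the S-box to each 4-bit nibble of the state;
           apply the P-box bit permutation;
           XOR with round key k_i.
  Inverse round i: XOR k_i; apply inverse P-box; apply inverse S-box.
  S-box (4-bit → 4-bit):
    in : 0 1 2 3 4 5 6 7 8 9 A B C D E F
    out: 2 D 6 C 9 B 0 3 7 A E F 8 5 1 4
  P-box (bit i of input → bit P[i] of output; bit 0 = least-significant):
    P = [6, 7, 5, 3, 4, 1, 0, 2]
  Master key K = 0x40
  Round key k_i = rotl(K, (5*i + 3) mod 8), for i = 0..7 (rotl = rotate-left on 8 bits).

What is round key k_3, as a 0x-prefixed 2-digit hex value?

0x01

K = 0x40
k_0 = rotl(K, (5*0+3) mod 8) = rotl(K, 3) = 0x02
k_1 = rotl(K, (5*1+3) mod 8) = rotl(K, 0) = 0x40
k_2 = rotl(K, (5*2+3) mod 8) = rotl(K, 5) = 0x08
k_3 = rotl(K, (5*3+3) mod 8) = rotl(K, 2) = 0x01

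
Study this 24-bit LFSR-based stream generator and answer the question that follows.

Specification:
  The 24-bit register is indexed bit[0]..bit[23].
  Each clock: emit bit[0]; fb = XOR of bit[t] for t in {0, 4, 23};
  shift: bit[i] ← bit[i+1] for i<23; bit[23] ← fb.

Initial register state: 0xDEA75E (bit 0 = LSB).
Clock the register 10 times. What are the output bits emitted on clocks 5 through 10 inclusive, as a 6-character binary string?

101011

reg_0 = 0xDEA75E
clock 1: out=0, reg = 0x6F53AF
clock 2: out=1, reg = 0xB7A9D7
clock 3: out=1, reg = 0xDBD4EB
clock 4: out=1, reg = 0x6DEA75
clock 5: out=1, reg = 0x36F53A
clock 6: out=0, reg = 0x9B7A9D
clock 7: out=1, reg = 0xCDBD4E
clock 8: out=0, reg = 0xE6DEA7
clock 9: out=1, reg = 0x736F53
clock 10: out=1, reg = 0x39B7A9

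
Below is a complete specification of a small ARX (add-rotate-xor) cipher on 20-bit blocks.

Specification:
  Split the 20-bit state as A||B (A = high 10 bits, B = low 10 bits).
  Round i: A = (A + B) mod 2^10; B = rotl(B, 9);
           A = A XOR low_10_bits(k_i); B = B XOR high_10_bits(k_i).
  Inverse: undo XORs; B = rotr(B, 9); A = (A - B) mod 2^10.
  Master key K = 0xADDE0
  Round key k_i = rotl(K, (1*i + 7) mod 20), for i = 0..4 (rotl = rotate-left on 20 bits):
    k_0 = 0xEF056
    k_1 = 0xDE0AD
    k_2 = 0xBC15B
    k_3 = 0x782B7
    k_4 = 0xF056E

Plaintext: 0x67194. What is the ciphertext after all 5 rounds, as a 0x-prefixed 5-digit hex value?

0xAC655

s_0 = plaintext = 0x67194
s_1 = Round(s_0, k_0) = 0xD9B76
s_2 = Round(s_1, k_1) = 0x9C6C3
s_3 = Round(s_2, k_2) = 0x1BD91
s_4 = Round(s_3, k_3) = 0x2DF28
s_5 = Round(s_4, k_4) = 0xAC655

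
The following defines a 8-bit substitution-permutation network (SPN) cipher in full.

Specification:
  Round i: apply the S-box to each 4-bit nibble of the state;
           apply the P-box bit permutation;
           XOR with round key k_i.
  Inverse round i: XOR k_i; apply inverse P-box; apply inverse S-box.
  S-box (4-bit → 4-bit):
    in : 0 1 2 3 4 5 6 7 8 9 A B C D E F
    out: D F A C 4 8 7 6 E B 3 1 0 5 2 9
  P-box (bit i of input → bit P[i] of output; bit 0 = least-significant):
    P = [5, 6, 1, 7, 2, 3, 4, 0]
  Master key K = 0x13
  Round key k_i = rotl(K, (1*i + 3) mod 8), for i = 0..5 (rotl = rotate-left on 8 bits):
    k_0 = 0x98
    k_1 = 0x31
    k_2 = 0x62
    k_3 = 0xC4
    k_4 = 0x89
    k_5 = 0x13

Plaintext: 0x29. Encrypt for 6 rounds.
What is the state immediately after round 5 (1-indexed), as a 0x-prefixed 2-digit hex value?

0x96

s_0 = plaintext = 0x29
s_1 = Round(s_0, k_0) = 0x71
s_2 = Round(s_1, k_1) = 0xCB
s_3 = Round(s_2, k_2) = 0x42
s_4 = Round(s_3, k_3) = 0x14
s_5 = Round(s_4, k_4) = 0x96
s_6 = Round(s_5, k_5) = 0x7C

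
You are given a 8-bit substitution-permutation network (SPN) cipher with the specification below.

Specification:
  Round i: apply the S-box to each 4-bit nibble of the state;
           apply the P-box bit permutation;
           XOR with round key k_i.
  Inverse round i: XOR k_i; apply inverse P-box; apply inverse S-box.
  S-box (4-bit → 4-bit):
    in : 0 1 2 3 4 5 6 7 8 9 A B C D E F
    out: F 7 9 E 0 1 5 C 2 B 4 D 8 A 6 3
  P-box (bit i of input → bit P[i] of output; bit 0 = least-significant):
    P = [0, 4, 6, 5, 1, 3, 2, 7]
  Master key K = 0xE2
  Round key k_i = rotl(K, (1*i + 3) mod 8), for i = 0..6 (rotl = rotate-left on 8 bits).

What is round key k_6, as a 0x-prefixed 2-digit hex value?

0xC5

K = 0xE2
k_0 = rotl(K, (1*0+3) mod 8) = rotl(K, 3) = 0x17
k_1 = rotl(K, (1*1+3) mod 8) = rotl(K, 4) = 0x2E
k_2 = rotl(K, (1*2+3) mod 8) = rotl(K, 5) = 0x5C
k_3 = rotl(K, (1*3+3) mod 8) = rotl(K, 6) = 0xB8
k_4 = rotl(K, (1*4+3) mod 8) = rotl(K, 7) = 0x71
k_5 = rotl(K, (1*5+3) mod 8) = rotl(K, 0) = 0xE2
k_6 = rotl(K, (1*6+3) mod 8) = rotl(K, 1) = 0xC5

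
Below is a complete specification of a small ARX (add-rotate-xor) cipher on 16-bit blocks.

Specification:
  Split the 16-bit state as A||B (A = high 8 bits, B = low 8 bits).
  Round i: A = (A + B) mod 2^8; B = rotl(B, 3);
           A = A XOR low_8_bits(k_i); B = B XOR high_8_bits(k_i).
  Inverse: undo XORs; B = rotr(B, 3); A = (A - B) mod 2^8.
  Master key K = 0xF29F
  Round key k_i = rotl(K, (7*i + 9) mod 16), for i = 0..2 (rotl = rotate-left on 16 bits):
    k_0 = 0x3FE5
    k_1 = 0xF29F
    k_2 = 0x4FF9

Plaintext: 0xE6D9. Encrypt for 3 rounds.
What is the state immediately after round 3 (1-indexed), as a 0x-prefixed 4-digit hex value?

s_0 = plaintext = 0xE6D9
s_1 = Round(s_0, k_0) = 0x5AF1
s_2 = Round(s_1, k_1) = 0xD47D
s_3 = Round(s_2, k_2) = 0xA8A4

0xA8A4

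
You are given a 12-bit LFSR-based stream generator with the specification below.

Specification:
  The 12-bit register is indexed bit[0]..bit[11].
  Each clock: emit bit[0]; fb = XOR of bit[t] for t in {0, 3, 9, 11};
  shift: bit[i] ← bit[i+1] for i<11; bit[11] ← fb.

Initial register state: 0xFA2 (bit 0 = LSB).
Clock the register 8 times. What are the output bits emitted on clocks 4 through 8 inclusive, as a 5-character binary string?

reg_0 = 0xFA2
clock 1: out=0, reg = 0x7D1
clock 2: out=1, reg = 0x3E8
clock 3: out=0, reg = 0x1F4
clock 4: out=0, reg = 0x0FA
clock 5: out=0, reg = 0x87D
clock 6: out=1, reg = 0xC3E
clock 7: out=0, reg = 0x61F
clock 8: out=1, reg = 0xB0F

00101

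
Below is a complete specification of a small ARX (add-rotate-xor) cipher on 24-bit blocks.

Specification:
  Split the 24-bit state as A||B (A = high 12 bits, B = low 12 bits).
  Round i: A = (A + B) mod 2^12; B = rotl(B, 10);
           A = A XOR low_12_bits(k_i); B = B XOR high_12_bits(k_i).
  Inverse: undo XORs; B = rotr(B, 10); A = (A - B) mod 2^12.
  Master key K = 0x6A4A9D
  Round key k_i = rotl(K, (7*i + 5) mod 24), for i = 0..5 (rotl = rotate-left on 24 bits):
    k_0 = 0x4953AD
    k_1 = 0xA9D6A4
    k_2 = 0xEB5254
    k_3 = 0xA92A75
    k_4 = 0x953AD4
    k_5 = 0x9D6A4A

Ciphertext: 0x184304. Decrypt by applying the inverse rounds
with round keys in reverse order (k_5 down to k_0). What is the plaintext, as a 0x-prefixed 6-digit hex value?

0x6320DA

s_0 = ciphertext = 0x184304
s_1 = InvRound(s_0, k_5) = 0x084B4A
s_2 = InvRound(s_1, k_4) = 0x1EC864
s_3 = InvRound(s_2, k_3) = 0xFC1BD8
s_4 = InvRound(s_3, k_2) = 0x7E05B5
s_5 = InvRound(s_4, k_1) = 0x4A1CA3
s_6 = InvRound(s_5, k_0) = 0x6320DA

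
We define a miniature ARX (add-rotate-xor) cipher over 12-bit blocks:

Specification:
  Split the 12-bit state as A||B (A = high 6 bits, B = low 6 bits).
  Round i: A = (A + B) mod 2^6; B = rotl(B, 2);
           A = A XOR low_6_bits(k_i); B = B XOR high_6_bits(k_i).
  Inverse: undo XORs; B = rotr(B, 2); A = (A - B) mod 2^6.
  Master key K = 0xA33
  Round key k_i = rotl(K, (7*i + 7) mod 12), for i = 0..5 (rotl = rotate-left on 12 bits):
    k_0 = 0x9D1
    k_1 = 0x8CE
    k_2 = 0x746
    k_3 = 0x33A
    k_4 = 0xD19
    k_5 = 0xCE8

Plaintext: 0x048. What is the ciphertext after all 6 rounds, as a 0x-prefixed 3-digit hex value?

s_0 = plaintext = 0x048
s_1 = Round(s_0, k_0) = 0x607
s_2 = Round(s_1, k_1) = 0x47F
s_3 = Round(s_2, k_2) = 0x5A2
s_4 = Round(s_3, k_3) = 0x086
s_5 = Round(s_4, k_4) = 0x46C
s_6 = Round(s_5, k_5) = 0x541

0x541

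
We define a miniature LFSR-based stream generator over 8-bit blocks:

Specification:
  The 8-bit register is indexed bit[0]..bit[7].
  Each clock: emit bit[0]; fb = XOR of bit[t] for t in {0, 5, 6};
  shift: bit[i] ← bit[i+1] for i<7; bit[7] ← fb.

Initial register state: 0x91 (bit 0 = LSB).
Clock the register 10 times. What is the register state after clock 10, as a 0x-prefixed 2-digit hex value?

reg_0 = 0x91
clock 1: out=1, reg = 0xC8
clock 2: out=0, reg = 0xE4
clock 3: out=0, reg = 0x72
clock 4: out=0, reg = 0x39
clock 5: out=1, reg = 0x1C
clock 6: out=0, reg = 0x0E
clock 7: out=0, reg = 0x07
clock 8: out=1, reg = 0x83
clock 9: out=1, reg = 0xC1
clock 10: out=1, reg = 0x60

0x60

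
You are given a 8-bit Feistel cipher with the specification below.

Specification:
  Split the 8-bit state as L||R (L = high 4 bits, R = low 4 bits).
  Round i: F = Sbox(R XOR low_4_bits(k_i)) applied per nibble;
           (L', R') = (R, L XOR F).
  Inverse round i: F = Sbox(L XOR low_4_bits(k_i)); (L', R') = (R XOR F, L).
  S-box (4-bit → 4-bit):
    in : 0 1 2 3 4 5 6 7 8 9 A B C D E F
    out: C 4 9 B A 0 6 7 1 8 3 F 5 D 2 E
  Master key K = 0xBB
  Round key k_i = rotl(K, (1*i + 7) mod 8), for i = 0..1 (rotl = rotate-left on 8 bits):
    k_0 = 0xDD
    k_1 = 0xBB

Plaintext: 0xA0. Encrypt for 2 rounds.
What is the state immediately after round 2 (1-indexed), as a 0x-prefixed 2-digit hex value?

0x75

s_0 = plaintext = 0xA0
s_1 = Round(s_0, k_0) = 0x07
s_2 = Round(s_1, k_1) = 0x75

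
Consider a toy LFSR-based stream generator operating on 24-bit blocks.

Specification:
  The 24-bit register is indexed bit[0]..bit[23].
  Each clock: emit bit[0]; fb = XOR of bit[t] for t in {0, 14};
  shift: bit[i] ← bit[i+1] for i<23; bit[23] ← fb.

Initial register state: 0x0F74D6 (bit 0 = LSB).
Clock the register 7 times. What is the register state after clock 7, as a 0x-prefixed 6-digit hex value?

reg_0 = 0x0F74D6
clock 1: out=0, reg = 0x87BA6B
clock 2: out=1, reg = 0xC3DD35
clock 3: out=1, reg = 0x61EE9A
clock 4: out=0, reg = 0xB0F74D
clock 5: out=1, reg = 0x587BA6
clock 6: out=0, reg = 0xAC3DD3
clock 7: out=1, reg = 0xD61EE9

0xD61EE9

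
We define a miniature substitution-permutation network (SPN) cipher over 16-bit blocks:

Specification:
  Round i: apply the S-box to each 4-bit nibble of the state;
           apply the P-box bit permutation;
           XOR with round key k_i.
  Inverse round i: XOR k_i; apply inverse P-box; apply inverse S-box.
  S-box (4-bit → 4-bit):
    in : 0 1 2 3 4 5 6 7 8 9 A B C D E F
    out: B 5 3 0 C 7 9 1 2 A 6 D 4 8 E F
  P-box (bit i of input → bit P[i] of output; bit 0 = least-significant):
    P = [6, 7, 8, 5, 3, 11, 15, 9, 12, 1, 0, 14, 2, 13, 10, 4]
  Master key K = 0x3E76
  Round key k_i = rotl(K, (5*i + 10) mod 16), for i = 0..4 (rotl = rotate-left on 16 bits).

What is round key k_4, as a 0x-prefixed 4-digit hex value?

K = 0x3E76
k_0 = rotl(K, (5*0+10) mod 16) = rotl(K, 10) = 0xD8F9
k_1 = rotl(K, (5*1+10) mod 16) = rotl(K, 15) = 0x1F3B
k_2 = rotl(K, (5*2+10) mod 16) = rotl(K, 4) = 0xE763
k_3 = rotl(K, (5*3+10) mod 16) = rotl(K, 9) = 0xEC7C
k_4 = rotl(K, (5*4+10) mod 16) = rotl(K, 14) = 0x8F9D

0x8F9D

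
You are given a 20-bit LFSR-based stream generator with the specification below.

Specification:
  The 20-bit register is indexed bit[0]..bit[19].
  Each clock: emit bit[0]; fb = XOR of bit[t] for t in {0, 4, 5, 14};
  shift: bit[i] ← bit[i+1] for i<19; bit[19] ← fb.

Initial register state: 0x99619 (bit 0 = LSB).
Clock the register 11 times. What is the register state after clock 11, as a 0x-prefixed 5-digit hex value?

reg_0 = 0x99619
clock 1: out=1, reg = 0x4CB0C
clock 2: out=0, reg = 0xA6586
clock 3: out=0, reg = 0xD32C3
clock 4: out=1, reg = 0xE9961
clock 5: out=1, reg = 0x74CB0
clock 6: out=0, reg = 0xBA658
clock 7: out=0, reg = 0xDD32C
clock 8: out=0, reg = 0x6E996
clock 9: out=0, reg = 0x374CB
clock 10: out=1, reg = 0x1BA65
clock 11: out=1, reg = 0x0DD32

0x0DD32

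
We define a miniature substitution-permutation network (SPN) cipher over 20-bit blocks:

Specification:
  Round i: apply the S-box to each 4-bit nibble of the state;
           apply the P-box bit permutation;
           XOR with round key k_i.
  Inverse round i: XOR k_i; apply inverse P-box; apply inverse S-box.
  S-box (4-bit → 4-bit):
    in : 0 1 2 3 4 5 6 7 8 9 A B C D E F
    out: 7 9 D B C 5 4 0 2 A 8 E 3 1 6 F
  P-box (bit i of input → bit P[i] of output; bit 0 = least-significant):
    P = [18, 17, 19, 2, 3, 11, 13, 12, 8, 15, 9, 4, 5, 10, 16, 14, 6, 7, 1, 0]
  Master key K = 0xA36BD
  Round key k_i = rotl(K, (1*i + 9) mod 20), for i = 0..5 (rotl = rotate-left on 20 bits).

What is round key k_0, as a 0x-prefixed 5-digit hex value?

K = 0xA36BD
k_0 = rotl(K, (1*0+9) mod 20) = rotl(K, 9) = 0xD7B46

0xD7B46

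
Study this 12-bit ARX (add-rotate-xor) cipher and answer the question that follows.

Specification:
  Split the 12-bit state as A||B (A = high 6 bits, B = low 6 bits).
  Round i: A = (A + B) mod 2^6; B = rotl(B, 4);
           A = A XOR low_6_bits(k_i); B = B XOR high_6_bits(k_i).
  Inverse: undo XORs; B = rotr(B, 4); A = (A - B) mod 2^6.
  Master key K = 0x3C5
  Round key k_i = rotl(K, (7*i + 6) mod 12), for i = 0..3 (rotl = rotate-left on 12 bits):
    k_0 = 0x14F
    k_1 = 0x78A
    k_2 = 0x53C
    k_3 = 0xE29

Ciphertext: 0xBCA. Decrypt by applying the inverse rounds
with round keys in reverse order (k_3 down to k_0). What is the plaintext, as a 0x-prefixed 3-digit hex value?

0x46C

s_0 = ciphertext = 0xBCA
s_1 = InvRound(s_0, k_3) = 0xECB
s_2 = InvRound(s_1, k_2) = 0x2BD
s_3 = InvRound(s_2, k_1) = 0xC8E
s_4 = InvRound(s_3, k_0) = 0x46C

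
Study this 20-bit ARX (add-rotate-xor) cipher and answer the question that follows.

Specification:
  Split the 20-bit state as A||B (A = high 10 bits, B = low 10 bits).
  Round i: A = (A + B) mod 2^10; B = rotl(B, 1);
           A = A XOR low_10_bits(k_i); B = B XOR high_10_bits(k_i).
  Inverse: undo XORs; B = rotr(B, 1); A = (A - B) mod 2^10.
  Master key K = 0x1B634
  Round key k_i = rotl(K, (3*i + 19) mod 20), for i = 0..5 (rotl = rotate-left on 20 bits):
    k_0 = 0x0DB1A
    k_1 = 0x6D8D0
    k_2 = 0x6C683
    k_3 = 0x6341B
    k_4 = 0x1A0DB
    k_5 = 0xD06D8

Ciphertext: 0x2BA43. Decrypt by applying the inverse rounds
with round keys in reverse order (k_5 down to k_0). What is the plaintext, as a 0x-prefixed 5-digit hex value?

s_0 = ciphertext = 0x2BA43
s_1 = InvRound(s_0, k_5) = 0x7D481
s_2 = InvRound(s_1, k_4) = 0xAEA74
s_3 = InvRound(s_2, k_3) = 0xA97FC
s_4 = InvRound(s_3, k_2) = 0x40326
s_5 = InvRound(s_4, k_1) = 0x22148
s_6 = InvRound(s_5, k_0) = 0xB4CBF

0xB4CBF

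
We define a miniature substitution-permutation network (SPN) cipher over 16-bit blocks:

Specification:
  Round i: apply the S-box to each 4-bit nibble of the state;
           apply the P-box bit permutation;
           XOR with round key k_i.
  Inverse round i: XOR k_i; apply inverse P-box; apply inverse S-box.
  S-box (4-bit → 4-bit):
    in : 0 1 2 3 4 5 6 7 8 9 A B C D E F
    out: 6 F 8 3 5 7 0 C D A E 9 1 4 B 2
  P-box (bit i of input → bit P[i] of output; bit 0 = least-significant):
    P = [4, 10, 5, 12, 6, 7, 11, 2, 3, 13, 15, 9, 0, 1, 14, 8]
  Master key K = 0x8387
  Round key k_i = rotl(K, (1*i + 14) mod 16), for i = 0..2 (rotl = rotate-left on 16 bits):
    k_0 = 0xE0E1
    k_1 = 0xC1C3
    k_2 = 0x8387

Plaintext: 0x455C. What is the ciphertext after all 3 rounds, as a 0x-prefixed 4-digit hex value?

s_0 = plaintext = 0x455C
s_1 = Round(s_0, k_0) = 0x0838
s_2 = Round(s_1, k_1) = 0x1339
s_3 = Round(s_2, k_2) = 0xF64C

0xF64C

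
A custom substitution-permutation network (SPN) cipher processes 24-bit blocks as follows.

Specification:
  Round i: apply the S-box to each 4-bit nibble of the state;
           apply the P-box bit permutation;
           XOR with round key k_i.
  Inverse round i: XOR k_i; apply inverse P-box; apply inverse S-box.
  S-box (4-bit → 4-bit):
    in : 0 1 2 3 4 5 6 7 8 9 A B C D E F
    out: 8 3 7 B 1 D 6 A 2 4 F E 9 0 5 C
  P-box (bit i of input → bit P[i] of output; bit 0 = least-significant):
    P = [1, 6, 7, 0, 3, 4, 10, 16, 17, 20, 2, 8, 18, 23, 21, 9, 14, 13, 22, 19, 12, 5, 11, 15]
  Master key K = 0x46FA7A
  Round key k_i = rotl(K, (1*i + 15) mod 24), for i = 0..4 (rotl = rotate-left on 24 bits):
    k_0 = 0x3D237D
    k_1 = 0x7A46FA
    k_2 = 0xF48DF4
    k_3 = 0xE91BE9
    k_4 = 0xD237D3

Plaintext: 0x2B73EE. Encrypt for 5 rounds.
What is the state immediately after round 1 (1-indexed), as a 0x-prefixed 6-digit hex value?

s_0 = plaintext = 0x2B73EE
s_1 = Round(s_0, k_0) = 0xE71CD7
s_2 = Round(s_1, k_1) = 0xF47FBB
s_3 = Round(s_2, k_2) = 0x754221
s_4 = Round(s_3, k_3) = 0xB7DF97
s_5 = Round(s_4, k_4) = 0xDA9AB6

0xE71CD7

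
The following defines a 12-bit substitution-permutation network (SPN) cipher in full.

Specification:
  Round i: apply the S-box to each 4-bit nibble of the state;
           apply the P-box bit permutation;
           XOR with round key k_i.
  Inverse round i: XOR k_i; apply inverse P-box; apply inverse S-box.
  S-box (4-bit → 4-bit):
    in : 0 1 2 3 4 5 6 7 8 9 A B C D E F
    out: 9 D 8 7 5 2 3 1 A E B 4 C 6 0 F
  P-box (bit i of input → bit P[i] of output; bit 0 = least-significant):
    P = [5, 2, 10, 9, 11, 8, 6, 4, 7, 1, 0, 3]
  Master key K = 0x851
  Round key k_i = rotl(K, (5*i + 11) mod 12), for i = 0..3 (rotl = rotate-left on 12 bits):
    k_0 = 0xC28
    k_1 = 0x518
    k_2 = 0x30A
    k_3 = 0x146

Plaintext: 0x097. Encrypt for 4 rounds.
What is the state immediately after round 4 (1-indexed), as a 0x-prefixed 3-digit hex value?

0x2D9

s_0 = plaintext = 0x097
s_1 = Round(s_0, k_0) = 0xDD0
s_2 = Round(s_1, k_1) = 0x67B
s_3 = Round(s_2, k_2) = 0xF88
s_4 = Round(s_3, k_3) = 0x2D9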